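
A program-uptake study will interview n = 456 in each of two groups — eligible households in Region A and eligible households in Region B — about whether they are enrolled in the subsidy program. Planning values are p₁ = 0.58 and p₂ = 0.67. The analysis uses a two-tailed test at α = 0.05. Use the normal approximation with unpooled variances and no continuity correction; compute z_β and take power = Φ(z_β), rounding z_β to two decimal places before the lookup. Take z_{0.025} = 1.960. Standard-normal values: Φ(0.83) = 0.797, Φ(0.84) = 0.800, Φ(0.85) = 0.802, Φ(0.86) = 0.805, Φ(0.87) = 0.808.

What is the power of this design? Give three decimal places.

z_β = |p₁−p₂|·√(n/[p₁q₁+p₂q₂]) − z_{α/2}
    = 0.09 · √(456/0.4647) − 1.960
    = 0.09 · 31.3254 − 1.960
    = 2.8193 − 1.960 = 0.8593 → 0.86
Power = Φ(0.86) = 0.805.

Power ≈ 0.805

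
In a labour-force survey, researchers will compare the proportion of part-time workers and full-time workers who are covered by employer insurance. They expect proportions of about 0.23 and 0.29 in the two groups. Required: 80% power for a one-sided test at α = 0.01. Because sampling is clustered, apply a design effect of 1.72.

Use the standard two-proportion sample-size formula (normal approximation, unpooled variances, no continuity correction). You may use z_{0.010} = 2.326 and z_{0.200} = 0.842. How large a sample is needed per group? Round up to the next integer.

n = (z_α + z_β)² · [p₁(1−p₁) + p₂(1−p₂)] / (p₁ − p₂)²
  = (2.326 + 0.842)² · (0.23·0.77 + 0.29·0.71) / (-0.06)²
  = (3.168)² · (0.1771 + 0.2059) / 0.0036
  = 10.0362 · 0.3830 / 0.0036
  = 1067.74
Design effect: 1.72 × 1067.74 = 1836.52.
Round up → n = 1837 per group.

n = 1837 per group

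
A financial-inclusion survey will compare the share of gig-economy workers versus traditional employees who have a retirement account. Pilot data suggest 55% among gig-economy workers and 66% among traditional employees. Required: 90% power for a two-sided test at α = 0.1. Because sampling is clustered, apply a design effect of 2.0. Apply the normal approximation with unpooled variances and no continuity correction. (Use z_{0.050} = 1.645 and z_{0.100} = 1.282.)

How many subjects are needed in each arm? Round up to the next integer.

n = (z_{α/2} + z_β)² · [p₁(1−p₁) + p₂(1−p₂)] / (p₁ − p₂)²
  = (1.645 + 1.282)² · (0.55·0.45 + 0.66·0.34) / (-0.11)²
  = (2.927)² · (0.2475 + 0.2244) / 0.0121
  = 8.5673 · 0.4719 / 0.0121
  = 334.13
Design effect: 2.0 × 334.13 = 668.25.
Round up → n = 669 per group.

n = 669 per group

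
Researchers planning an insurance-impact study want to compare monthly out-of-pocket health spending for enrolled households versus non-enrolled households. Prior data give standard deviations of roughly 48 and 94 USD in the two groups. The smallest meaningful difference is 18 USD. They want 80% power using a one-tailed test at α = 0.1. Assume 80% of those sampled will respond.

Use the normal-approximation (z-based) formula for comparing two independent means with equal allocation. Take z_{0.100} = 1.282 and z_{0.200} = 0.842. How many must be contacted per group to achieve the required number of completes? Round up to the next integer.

n = (z_α + z_β)² · (σ₁² + σ₂²) / δ²
  = (1.282 + 0.842)² · (48² + 94² = 11140) / 18²
  = 4.5114 · 11140 / 324
  = 155.11
Adjust for 80% response: 155.11 / 0.80 = 193.89.
Round up → n = 194 per group.

n = 194 per group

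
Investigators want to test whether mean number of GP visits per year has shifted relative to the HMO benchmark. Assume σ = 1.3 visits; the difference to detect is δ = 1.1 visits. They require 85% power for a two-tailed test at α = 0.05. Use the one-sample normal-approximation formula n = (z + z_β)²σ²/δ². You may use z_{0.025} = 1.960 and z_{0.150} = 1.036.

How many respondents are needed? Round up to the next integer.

n = (z_{α/2} + z_β)² · σ² / δ²
  = (1.960 + 1.036)² · 1.3² / 1.1²
  = 8.9760 · 1.69 / 1.21
  = 12.54
Round up → n = 13.

n = 13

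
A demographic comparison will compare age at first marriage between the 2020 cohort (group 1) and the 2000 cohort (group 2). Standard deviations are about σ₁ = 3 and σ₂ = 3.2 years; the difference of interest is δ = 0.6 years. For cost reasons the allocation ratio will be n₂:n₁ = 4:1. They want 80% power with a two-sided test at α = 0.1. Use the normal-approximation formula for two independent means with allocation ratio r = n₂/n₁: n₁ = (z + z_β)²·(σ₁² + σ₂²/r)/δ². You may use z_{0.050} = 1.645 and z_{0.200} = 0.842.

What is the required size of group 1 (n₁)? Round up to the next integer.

n₁ = (z_{α/2} + z_β)² · (σ₁² + σ₂²/r) / δ²
   = (1.645 + 0.842)² · (3² + 3.2²/4) / 0.6²
   = 6.1852 · (9 + 2.56) / 0.36
   = 6.1852 · 11.56 / 0.36
   = 198.61
Round up → n₁ = 199; n₂ = r·n₁ = 4 × 199 = 796.

n₁ = 199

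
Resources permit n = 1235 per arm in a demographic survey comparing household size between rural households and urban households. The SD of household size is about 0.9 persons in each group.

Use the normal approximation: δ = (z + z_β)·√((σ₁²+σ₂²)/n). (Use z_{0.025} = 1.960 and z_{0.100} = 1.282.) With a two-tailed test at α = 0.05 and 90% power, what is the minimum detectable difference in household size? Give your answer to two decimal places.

Minimum detectable difference ≈ 0.12 persons

δ = (z_{α/2} + z_β) · √((σ₁²+σ₂²)/n)
  = (1.960 + 1.282) · √(1.62/1235)
  = 3.242 · √0.00131
  = 3.242 · 0.0362
  = 0.1174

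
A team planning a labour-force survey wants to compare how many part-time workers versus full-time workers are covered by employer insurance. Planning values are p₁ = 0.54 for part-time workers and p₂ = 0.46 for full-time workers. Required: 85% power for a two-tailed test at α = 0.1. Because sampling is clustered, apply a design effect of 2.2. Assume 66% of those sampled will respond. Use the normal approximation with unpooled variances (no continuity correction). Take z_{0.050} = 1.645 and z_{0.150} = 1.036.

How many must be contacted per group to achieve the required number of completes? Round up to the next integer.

n = (z_{α/2} + z_β)² · [p₁(1−p₁) + p₂(1−p₂)] / (p₁ − p₂)²
  = (1.645 + 1.036)² · (0.54·0.46 + 0.46·0.54) / (0.08)²
  = (2.681)² · (0.2484 + 0.2484) / 0.0064
  = 7.1878 · 0.4968 / 0.0064
  = 557.95
Design effect: 2.2 × 557.95 = 1227.49.
Adjust for 66% response: 1227.49 / 0.66 = 1859.83.
Round up → n = 1860 per group.

n = 1860 per group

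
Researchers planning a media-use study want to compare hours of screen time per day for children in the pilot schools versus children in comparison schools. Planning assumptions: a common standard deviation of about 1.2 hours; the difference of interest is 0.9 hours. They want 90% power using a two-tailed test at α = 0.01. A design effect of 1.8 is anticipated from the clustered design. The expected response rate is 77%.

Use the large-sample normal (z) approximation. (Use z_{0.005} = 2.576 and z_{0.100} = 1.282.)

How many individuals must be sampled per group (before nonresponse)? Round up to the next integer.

n = (z_{α/2} + z_β)² · (σ₁² + σ₂²) / δ²
  = (2.576 + 1.282)² · (2·1.2² = 2.88) / 0.9²
  = 14.8842 · 2.88 / 0.81
  = 52.92
Design effect: 1.8 × 52.92 = 95.26.
Adjust for 77% response: 95.26 / 0.77 = 123.71.
Round up → n = 124 per group.

n = 124 per group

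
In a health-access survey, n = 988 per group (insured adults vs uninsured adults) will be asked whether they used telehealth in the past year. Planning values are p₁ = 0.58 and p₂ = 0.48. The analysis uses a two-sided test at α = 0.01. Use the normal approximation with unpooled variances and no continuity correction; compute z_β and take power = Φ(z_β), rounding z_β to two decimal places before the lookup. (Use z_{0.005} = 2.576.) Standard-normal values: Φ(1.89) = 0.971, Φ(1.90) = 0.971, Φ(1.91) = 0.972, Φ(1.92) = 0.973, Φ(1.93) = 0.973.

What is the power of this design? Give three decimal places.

Power ≈ 0.971

z_β = |p₁−p₂|·√(n/[p₁q₁+p₂q₂]) − z_{α/2}
    = 0.10 · √(988/0.4932) − 2.576
    = 0.10 · 44.7576 − 2.576
    = 4.4758 − 2.576 = 1.8998 → 1.90
Power = Φ(1.90) = 0.971.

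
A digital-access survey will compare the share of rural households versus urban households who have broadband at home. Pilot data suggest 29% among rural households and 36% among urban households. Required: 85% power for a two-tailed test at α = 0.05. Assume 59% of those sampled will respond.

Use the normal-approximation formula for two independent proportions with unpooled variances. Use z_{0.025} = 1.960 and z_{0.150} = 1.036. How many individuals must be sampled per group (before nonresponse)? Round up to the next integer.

n = 1355 per group

n = (z_{α/2} + z_β)² · [p₁(1−p₁) + p₂(1−p₂)] / (p₁ − p₂)²
  = (1.960 + 1.036)² · (0.29·0.71 + 0.36·0.64) / (-0.07)²
  = (2.996)² · (0.2059 + 0.2304) / 0.0049
  = 8.9760 · 0.4363 / 0.0049
  = 799.23
Adjust for 59% response: 799.23 / 0.59 = 1354.63.
Round up → n = 1355 per group.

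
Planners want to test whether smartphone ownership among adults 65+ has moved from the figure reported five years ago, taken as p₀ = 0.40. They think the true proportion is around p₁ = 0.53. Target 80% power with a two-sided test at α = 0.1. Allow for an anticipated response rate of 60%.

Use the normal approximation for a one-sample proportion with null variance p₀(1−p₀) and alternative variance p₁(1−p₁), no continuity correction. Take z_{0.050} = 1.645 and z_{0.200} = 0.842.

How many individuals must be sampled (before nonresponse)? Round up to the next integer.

n = 149

n = [z_{α/2}·√(p₀q₀) + z_β·√(p₁q₁)]² / (p₁ − p₀)²
  = [1.645·√(0.40·0.60) + 0.842·√(0.53·0.47)]² / (0.13)²
  = [1.645·0.4899 + 0.842·0.4991]² / 0.0169
  = [1.2261]² / 0.0169
  = 88.96
Adjust for 60% response: 88.96 / 0.60 = 148.26.
Round up → n = 149.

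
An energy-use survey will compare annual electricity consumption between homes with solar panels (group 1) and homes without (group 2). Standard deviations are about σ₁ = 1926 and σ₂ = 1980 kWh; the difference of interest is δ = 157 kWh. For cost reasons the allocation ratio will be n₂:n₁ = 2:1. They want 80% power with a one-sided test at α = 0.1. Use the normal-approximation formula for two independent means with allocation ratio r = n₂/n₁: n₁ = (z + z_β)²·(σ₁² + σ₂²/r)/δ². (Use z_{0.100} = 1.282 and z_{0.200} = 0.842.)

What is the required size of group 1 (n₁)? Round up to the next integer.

n₁ = (z_α + z_β)² · (σ₁² + σ₂²/r) / δ²
   = (1.282 + 0.842)² · (1926² + 1980²/2) / 157²
   = 4.5114 · (3709476 + 1960200) / 24649
   = 4.5114 · 5669676 / 24649
   = 1037.69
Round up → n₁ = 1038; n₂ = r·n₁ = 2 × 1038 = 2076.

n₁ = 1038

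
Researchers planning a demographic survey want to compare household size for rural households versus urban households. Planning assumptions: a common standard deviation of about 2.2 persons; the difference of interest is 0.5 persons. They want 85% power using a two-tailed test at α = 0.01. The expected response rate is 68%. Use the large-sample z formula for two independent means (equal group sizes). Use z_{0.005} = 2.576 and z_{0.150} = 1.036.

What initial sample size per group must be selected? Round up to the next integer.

n = 743 per group

n = (z_{α/2} + z_β)² · (σ₁² + σ₂²) / δ²
  = (2.576 + 1.036)² · (2·2.2² = 9.68) / 0.5²
  = 13.0465 · 9.68 / 0.25
  = 505.16
Adjust for 68% response: 505.16 / 0.68 = 742.89.
Round up → n = 743 per group.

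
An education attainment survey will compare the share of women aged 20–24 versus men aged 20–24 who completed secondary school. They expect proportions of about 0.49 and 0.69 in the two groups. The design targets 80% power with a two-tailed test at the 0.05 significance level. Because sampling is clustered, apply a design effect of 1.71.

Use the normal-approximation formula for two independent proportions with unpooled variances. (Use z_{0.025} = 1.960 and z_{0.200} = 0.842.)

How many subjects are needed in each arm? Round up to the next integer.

n = 156 per group

n = (z_{α/2} + z_β)² · [p₁(1−p₁) + p₂(1−p₂)] / (p₁ − p₂)²
  = (1.960 + 0.842)² · (0.49·0.51 + 0.69·0.31) / (-0.20)²
  = (2.802)² · (0.2499 + 0.2139) / 0.0400
  = 7.8512 · 0.4638 / 0.0400
  = 91.03
Design effect: 1.71 × 91.03 = 155.67.
Round up → n = 156 per group.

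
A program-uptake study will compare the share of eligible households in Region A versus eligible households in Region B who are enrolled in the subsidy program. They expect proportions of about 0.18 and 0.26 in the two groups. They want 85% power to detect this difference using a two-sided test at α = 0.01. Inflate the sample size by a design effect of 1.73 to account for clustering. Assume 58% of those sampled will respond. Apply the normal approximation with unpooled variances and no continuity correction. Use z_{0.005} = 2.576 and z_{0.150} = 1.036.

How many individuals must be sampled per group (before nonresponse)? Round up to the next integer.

n = (z_{α/2} + z_β)² · [p₁(1−p₁) + p₂(1−p₂)] / (p₁ − p₂)²
  = (2.576 + 1.036)² · (0.18·0.82 + 0.26·0.74) / (-0.08)²
  = (3.612)² · (0.1476 + 0.1924) / 0.0064
  = 13.0465 · 0.3400 / 0.0064
  = 693.10
Design effect: 1.73 × 693.10 = 1199.06.
Adjust for 58% response: 1199.06 / 0.58 = 2067.34.
Round up → n = 2068 per group.

n = 2068 per group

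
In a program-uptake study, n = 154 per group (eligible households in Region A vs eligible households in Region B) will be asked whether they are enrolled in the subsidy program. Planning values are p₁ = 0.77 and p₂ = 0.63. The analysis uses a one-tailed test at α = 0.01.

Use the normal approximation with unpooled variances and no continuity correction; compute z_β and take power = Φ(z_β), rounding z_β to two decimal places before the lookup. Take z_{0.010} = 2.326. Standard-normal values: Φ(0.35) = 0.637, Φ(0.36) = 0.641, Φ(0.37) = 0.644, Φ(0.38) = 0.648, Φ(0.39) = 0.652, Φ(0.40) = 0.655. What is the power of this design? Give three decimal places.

z_β = |p₁−p₂|·√(n/[p₁q₁+p₂q₂]) − z_α
    = 0.14 · √(154/0.4102) − 2.326
    = 0.14 · 19.3759 − 2.326
    = 2.7126 − 2.326 = 0.3866 → 0.39
Power = Φ(0.39) = 0.652.

Power ≈ 0.652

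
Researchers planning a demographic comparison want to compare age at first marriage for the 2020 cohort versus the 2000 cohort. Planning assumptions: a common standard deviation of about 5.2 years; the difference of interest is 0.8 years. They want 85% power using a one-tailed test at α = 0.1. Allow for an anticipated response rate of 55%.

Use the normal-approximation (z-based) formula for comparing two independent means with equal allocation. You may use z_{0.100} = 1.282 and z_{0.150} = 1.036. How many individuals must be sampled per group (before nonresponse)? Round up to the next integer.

n = (z_α + z_β)² · (σ₁² + σ₂²) / δ²
  = (1.282 + 1.036)² · (2·5.2² = 54.08) / 0.8²
  = 5.3731 · 54.08 / 0.64
  = 454.03
Adjust for 55% response: 454.03 / 0.55 = 825.51.
Round up → n = 826 per group.

n = 826 per group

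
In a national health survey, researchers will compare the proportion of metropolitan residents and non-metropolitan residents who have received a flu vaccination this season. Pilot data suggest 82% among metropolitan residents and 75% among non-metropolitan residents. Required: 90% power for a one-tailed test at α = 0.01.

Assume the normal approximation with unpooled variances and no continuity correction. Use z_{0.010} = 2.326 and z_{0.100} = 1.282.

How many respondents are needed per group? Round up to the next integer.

n = (z_α + z_β)² · [p₁(1−p₁) + p₂(1−p₂)] / (p₁ − p₂)²
  = (2.326 + 1.282)² · (0.82·0.18 + 0.75·0.25) / (0.07)²
  = (3.608)² · (0.1476 + 0.1875) / 0.0049
  = 13.0177 · 0.3351 / 0.0049
  = 890.25
Round up → n = 891 per group.

n = 891 per group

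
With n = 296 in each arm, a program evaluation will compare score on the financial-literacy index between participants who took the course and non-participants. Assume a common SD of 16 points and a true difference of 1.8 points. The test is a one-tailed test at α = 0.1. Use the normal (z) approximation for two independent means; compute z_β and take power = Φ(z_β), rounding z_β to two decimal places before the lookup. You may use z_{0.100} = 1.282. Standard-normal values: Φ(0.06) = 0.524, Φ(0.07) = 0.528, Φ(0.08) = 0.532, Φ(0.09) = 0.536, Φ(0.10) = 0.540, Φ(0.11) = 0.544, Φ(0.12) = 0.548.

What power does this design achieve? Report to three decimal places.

z_β = δ·√(n/(σ₁²+σ₂²)) − z_α
    = 1.8 · √(296/512) − 1.282
    = 1.8 · 0.76035 − 1.282
    = 1.3686 − 1.282 = 0.0866 → 0.09
Power = Φ(0.09) = 0.536.

Power ≈ 0.536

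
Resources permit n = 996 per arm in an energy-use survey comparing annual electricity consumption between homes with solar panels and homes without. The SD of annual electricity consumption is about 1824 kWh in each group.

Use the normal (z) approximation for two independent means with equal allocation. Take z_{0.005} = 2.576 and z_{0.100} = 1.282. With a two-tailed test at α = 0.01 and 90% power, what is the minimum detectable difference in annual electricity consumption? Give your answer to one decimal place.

Minimum detectable difference ≈ 315.3 kWh

δ = (z_{α/2} + z_β) · √((σ₁²+σ₂²)/n)
  = (2.576 + 1.282) · √(6653952/996)
  = 3.858 · √6680.7
  = 3.858 · 81.7354
  = 315.3352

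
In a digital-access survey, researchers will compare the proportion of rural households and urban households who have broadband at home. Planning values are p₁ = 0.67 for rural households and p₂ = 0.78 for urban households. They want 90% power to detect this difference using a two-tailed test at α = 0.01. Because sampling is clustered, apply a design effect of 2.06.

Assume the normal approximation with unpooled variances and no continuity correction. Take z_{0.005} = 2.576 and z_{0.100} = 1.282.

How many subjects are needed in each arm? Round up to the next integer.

n = (z_{α/2} + z_β)² · [p₁(1−p₁) + p₂(1−p₂)] / (p₁ − p₂)²
  = (2.576 + 1.282)² · (0.67·0.33 + 0.78·0.22) / (-0.11)²
  = (3.858)² · (0.2211 + 0.1716) / 0.0121
  = 14.8842 · 0.3927 / 0.0121
  = 483.06
Design effect: 2.06 × 483.06 = 995.10.
Round up → n = 996 per group.

n = 996 per group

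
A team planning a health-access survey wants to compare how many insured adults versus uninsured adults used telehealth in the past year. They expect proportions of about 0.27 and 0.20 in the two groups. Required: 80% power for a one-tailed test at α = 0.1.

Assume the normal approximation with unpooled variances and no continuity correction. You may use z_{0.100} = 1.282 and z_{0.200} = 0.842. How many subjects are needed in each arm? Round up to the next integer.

n = (z_α + z_β)² · [p₁(1−p₁) + p₂(1−p₂)] / (p₁ − p₂)²
  = (1.282 + 0.842)² · (0.27·0.73 + 0.20·0.80) / (0.07)²
  = (2.124)² · (0.1971 + 0.1600) / 0.0049
  = 4.5114 · 0.3571 / 0.0049
  = 328.78
Round up → n = 329 per group.

n = 329 per group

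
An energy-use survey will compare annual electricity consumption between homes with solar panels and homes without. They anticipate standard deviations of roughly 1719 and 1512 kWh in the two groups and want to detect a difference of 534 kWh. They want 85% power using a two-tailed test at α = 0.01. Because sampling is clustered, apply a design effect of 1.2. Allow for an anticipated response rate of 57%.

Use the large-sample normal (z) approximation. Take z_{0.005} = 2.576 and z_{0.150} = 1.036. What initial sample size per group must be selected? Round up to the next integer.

n = 505 per group

n = (z_{α/2} + z_β)² · (σ₁² + σ₂²) / δ²
  = (2.576 + 1.036)² · (1719² + 1512² = 5241105) / 534²
  = 13.0465 · 5241105 / 285156
  = 239.79
Design effect: 1.2 × 239.79 = 287.75.
Adjust for 57% response: 287.75 / 0.57 = 504.83.
Round up → n = 505 per group.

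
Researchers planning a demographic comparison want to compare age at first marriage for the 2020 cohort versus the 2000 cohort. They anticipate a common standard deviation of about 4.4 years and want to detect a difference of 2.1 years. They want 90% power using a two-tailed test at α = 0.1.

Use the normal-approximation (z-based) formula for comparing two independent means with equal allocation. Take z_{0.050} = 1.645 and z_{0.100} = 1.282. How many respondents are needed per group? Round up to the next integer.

n = 76 per group

n = (z_{α/2} + z_β)² · (σ₁² + σ₂²) / δ²
  = (1.645 + 1.282)² · (2·4.4² = 38.72) / 2.1²
  = 8.5673 · 38.72 / 4.41
  = 75.22
Round up → n = 76 per group.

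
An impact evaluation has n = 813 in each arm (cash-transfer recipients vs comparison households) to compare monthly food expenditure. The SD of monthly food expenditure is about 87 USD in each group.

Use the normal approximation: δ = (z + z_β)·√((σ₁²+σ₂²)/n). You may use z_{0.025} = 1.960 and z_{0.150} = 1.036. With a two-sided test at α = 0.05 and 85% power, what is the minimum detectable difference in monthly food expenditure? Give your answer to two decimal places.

δ = (z_{α/2} + z_β) · √((σ₁²+σ₂²)/n)
  = (1.960 + 1.036) · √(15138/813)
  = 2.996 · √18.6199
  = 2.996 · 4.3151
  = 12.9280

Minimum detectable difference ≈ 12.93 USD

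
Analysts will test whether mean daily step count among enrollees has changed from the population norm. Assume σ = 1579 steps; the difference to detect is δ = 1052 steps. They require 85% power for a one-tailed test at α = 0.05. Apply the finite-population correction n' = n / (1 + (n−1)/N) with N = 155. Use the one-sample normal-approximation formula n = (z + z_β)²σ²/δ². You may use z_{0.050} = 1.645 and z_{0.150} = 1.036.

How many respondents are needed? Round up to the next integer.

n = (z_α + z_β)² · σ² / δ²
  = (1.645 + 1.036)² · 1579² / 1052²
  = 7.1878 · 2493241 / 1106704
  = 16.19
Finite-population correction (N = 155): 16.19 / (1 + (16.19 − 1)/155) = 14.75.
Round up → n = 15.

n = 15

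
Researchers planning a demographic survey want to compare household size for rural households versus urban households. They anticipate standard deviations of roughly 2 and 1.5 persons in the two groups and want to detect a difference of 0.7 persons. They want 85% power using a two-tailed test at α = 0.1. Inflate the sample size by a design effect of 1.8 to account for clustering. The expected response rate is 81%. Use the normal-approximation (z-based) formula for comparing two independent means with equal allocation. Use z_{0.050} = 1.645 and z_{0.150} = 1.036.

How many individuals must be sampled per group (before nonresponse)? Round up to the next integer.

n = (z_{α/2} + z_β)² · (σ₁² + σ₂²) / δ²
  = (1.645 + 1.036)² · (2² + 1.5² = 6.25) / 0.7²
  = 7.1878 · 6.25 / 0.49
  = 91.68
Design effect: 1.8 × 91.68 = 165.03.
Adjust for 81% response: 165.03 / 0.81 = 203.73.
Round up → n = 204 per group.

n = 204 per group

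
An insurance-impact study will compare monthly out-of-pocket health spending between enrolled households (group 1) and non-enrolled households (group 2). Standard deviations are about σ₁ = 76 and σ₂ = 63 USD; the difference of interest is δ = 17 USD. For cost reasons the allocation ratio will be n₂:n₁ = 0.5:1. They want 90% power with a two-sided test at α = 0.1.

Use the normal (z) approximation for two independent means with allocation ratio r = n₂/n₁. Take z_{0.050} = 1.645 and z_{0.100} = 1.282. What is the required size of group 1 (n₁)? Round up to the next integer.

n₁ = 407

n₁ = (z_{α/2} + z_β)² · (σ₁² + σ₂²/r) / δ²
   = (1.645 + 1.282)² · (76² + 63²/0.5) / 17²
   = 8.5673 · (5776 + 7938) / 289
   = 8.5673 · 13714 / 289
   = 406.55
Round up → n₁ = 407; n₂ = r·n₁ = 0.5 × 407 = 204.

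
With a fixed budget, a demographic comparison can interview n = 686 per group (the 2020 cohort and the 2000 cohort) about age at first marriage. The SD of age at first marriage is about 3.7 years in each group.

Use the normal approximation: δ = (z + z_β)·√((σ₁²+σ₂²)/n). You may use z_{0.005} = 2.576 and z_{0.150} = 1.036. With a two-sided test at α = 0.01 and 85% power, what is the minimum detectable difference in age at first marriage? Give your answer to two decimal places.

δ = (z_{α/2} + z_β) · √((σ₁²+σ₂²)/n)
  = (2.576 + 1.036) · √(27.38/686)
  = 3.612 · √0.03991
  = 3.612 · 0.1998
  = 0.7216

Minimum detectable difference ≈ 0.72 years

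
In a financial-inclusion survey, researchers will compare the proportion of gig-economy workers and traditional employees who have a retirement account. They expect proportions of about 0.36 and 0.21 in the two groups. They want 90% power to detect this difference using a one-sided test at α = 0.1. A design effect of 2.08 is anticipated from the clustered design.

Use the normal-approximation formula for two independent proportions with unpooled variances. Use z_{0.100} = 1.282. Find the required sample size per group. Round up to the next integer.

n = (z_α + z_β)² · [p₁(1−p₁) + p₂(1−p₂)] / (p₁ − p₂)²
  = (1.282 + 1.282)² · (0.36·0.64 + 0.21·0.79) / (0.15)²
  = (2.564)² · (0.2304 + 0.1659) / 0.0225
  = 6.5741 · 0.3963 / 0.0225
  = 115.79
Design effect: 2.08 × 115.79 = 240.85.
Round up → n = 241 per group.

n = 241 per group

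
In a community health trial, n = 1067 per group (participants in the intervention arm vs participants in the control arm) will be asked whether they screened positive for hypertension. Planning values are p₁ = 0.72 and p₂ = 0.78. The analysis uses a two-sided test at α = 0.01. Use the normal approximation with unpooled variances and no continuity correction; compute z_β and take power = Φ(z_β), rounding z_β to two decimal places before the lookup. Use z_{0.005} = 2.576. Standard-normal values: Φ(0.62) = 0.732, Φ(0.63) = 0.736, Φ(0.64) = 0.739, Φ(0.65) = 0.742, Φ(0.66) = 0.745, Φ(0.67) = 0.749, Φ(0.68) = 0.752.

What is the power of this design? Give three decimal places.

Power ≈ 0.736

z_β = |p₁−p₂|·√(n/[p₁q₁+p₂q₂]) − z_{α/2}
    = 0.06 · √(1067/0.3732) − 2.576
    = 0.06 · 53.4701 − 2.576
    = 3.2082 − 2.576 = 0.6322 → 0.63
Power = Φ(0.63) = 0.736.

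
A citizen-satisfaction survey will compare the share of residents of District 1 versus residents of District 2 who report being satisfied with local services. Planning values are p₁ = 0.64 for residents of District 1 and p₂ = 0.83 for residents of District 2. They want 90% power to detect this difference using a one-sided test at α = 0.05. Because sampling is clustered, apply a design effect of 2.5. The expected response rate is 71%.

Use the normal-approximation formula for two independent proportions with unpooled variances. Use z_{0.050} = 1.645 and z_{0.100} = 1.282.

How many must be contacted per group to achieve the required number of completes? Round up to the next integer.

n = (z_α + z_β)² · [p₁(1−p₁) + p₂(1−p₂)] / (p₁ − p₂)²
  = (1.645 + 1.282)² · (0.64·0.36 + 0.83·0.17) / (-0.19)²
  = (2.927)² · (0.2304 + 0.1411) / 0.0361
  = 8.5673 · 0.3715 / 0.0361
  = 88.17
Design effect: 2.5 × 88.17 = 220.41.
Adjust for 71% response: 220.41 / 0.71 = 310.44.
Round up → n = 311 per group.

n = 311 per group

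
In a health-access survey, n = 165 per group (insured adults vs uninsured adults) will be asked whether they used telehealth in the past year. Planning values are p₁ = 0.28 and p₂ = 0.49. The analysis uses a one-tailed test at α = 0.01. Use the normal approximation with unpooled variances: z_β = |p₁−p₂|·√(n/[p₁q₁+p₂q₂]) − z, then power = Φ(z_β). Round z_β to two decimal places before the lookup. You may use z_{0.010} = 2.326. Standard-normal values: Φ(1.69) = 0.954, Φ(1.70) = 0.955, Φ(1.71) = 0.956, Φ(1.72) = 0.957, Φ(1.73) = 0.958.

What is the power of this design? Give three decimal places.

z_β = |p₁−p₂|·√(n/[p₁q₁+p₂q₂]) − z_α
    = 0.21 · √(165/0.4515) − 2.326
    = 0.21 · 19.1167 − 2.326
    = 4.0145 − 2.326 = 1.6885 → 1.69
Power = Φ(1.69) = 0.954.

Power ≈ 0.954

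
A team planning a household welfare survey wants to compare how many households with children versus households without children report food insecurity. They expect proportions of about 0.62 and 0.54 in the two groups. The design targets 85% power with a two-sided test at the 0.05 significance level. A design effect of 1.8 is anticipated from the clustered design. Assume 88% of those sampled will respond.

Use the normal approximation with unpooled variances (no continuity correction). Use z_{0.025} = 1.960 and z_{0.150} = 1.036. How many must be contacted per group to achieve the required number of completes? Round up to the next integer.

n = 1389 per group

n = (z_{α/2} + z_β)² · [p₁(1−p₁) + p₂(1−p₂)] / (p₁ − p₂)²
  = (1.960 + 1.036)² · (0.62·0.38 + 0.54·0.46) / (0.08)²
  = (2.996)² · (0.2356 + 0.2484) / 0.0064
  = 8.9760 · 0.4840 / 0.0064
  = 678.81
Design effect: 1.8 × 678.81 = 1221.86.
Adjust for 88% response: 1221.86 / 0.88 = 1388.48.
Round up → n = 1389 per group.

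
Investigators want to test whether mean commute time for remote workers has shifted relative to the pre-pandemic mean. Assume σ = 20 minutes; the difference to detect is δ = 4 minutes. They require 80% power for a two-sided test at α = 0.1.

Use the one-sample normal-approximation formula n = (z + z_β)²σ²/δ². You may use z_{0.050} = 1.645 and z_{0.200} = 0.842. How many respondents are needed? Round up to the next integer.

n = (z_{α/2} + z_β)² · σ² / δ²
  = (1.645 + 0.842)² · 20² / 4²
  = 6.1852 · 400 / 16
  = 154.63
Round up → n = 155.

n = 155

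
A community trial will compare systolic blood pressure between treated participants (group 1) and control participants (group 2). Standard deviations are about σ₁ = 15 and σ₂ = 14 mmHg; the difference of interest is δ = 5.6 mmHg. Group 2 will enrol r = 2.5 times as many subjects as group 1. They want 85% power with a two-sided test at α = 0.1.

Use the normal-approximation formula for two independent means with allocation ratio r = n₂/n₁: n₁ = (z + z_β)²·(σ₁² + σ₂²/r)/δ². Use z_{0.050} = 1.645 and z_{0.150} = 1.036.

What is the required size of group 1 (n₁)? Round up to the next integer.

n₁ = (z_{α/2} + z_β)² · (σ₁² + σ₂²/r) / δ²
   = (1.645 + 1.036)² · (15² + 14²/2.5) / 5.6²
   = 7.1878 · (225 + 78.4) / 31.36
   = 7.1878 · 303.4 / 31.36
   = 69.54
Round up → n₁ = 70; n₂ = r·n₁ = 2.5 × 70 = 175.

n₁ = 70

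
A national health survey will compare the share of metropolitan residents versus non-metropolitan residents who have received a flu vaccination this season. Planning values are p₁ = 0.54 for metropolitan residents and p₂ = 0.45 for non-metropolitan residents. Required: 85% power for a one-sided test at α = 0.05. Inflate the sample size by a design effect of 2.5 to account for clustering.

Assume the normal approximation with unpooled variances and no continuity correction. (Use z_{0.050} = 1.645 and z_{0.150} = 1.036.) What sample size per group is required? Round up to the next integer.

n = 1101 per group

n = (z_α + z_β)² · [p₁(1−p₁) + p₂(1−p₂)] / (p₁ − p₂)²
  = (1.645 + 1.036)² · (0.54·0.46 + 0.45·0.55) / (0.09)²
  = (2.681)² · (0.2484 + 0.2475) / 0.0081
  = 7.1878 · 0.4959 / 0.0081
  = 440.05
Design effect: 2.5 × 440.05 = 1100.13.
Round up → n = 1101 per group.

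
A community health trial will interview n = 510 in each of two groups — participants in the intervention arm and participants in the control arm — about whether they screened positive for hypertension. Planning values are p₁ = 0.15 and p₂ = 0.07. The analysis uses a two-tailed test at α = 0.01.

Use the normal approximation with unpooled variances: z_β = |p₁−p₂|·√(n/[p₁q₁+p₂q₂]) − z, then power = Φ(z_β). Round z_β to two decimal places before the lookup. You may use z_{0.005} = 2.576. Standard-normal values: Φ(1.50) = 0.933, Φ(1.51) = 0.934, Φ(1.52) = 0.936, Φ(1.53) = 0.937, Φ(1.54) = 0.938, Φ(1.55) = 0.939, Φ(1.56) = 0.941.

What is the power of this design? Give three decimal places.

z_β = |p₁−p₂|·√(n/[p₁q₁+p₂q₂]) − z_{α/2}
    = 0.08 · √(510/0.1926) − 2.576
    = 0.08 · 51.4585 − 2.576
    = 4.1167 − 2.576 = 1.5407 → 1.54
Power = Φ(1.54) = 0.938.

Power ≈ 0.938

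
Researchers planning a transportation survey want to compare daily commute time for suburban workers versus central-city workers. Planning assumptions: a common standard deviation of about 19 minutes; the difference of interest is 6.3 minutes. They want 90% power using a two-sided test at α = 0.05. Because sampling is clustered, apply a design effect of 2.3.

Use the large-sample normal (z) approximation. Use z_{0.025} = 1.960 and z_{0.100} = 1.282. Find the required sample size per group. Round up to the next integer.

n = (z_{α/2} + z_β)² · (σ₁² + σ₂²) / δ²
  = (1.960 + 1.282)² · (2·19² = 722) / 6.3²
  = 10.5106 · 722 / 39.69
  = 191.20
Design effect: 2.3 × 191.20 = 439.75.
Round up → n = 440 per group.

n = 440 per group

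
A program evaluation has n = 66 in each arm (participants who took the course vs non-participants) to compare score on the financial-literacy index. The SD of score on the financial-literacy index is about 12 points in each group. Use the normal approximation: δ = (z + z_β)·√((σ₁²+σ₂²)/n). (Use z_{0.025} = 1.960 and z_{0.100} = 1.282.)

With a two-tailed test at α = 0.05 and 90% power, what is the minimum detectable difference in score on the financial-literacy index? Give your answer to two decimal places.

Minimum detectable difference ≈ 6.77 points

δ = (z_{α/2} + z_β) · √((σ₁²+σ₂²)/n)
  = (1.960 + 1.282) · √(288/66)
  = 3.242 · √4.3636
  = 3.242 · 2.0889
  = 6.7723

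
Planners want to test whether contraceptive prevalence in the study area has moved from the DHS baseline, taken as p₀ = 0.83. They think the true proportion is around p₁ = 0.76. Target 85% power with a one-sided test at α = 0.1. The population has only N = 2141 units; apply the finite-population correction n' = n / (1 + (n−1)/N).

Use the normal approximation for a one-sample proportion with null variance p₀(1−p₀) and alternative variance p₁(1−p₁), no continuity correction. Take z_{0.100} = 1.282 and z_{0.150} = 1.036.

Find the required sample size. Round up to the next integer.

n = [z_α·√(p₀q₀) + z_β·√(p₁q₁)]² / (p₁ − p₀)²
  = [1.282·√(0.83·0.17) + 1.036·√(0.76·0.24)]² / (-0.07)²
  = [1.282·0.3756 + 1.036·0.4271]² / 0.0049
  = [0.9240]² / 0.0049
  = 174.25
Finite-population correction (N = 2141): 174.25 / (1 + (174.25 − 1)/2141) = 161.20.
Round up → n = 162.

n = 162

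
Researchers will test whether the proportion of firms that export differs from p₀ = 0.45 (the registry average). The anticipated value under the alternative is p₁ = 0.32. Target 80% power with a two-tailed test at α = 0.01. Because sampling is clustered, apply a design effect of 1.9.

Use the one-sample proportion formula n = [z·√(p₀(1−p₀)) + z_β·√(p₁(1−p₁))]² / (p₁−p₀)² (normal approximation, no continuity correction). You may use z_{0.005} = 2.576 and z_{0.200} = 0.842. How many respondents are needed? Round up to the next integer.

n = [z_{α/2}·√(p₀q₀) + z_β·√(p₁q₁)]² / (p₁ − p₀)²
  = [2.576·√(0.45·0.55) + 0.842·√(0.32·0.68)]² / (-0.13)²
  = [2.576·0.4975 + 0.842·0.4665]² / 0.0169
  = [1.6743]² / 0.0169
  = 165.88
Design effect: 1.9 × 165.88 = 315.17.
Round up → n = 316.

n = 316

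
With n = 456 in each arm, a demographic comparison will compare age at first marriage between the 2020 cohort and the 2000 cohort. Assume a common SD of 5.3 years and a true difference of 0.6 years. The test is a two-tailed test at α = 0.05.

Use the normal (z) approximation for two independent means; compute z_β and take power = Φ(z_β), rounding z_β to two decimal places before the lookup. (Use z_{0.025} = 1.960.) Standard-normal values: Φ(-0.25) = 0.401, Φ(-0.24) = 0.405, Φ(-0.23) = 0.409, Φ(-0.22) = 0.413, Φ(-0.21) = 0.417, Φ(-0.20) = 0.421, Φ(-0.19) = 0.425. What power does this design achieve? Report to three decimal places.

Power ≈ 0.401

z_β = δ·√(n/(σ₁²+σ₂²)) − z_{α/2}
    = 0.6 · √(456/56.18) − 1.960
    = 0.6 · 2.84899 − 1.960
    = 1.7094 − 1.960 = -0.2506 → -0.25
Power = Φ(-0.25) = 0.401.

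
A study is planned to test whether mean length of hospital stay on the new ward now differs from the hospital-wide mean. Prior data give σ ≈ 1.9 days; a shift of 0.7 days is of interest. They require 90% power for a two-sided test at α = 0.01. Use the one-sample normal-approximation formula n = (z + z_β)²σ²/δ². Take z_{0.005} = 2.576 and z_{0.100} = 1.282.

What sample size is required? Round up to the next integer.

n = 110

n = (z_{α/2} + z_β)² · σ² / δ²
  = (2.576 + 1.282)² · 1.9² / 0.7²
  = 14.8842 · 3.61 / 0.49
  = 109.66
Round up → n = 110.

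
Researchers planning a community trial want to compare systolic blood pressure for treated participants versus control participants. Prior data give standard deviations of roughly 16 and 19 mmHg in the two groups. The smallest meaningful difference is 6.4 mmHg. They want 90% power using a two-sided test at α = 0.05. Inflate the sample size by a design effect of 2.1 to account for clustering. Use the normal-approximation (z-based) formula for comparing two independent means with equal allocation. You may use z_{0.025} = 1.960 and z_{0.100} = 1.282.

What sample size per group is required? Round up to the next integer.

n = (z_{α/2} + z_β)² · (σ₁² + σ₂²) / δ²
  = (1.960 + 1.282)² · (16² + 19² = 617) / 6.4²
  = 10.5106 · 617 / 40.96
  = 158.33
Design effect: 2.1 × 158.33 = 332.48.
Round up → n = 333 per group.

n = 333 per group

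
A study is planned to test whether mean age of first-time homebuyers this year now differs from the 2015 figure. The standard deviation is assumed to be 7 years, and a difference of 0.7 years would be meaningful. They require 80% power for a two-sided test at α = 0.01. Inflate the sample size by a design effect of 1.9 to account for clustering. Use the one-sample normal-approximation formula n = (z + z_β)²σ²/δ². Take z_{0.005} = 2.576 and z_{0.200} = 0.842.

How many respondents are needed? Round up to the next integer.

n = 2220

n = (z_{α/2} + z_β)² · σ² / δ²
  = (2.576 + 0.842)² · 7² / 0.7²
  = 11.6827 · 49 / 0.49
  = 1168.27
Design effect: 1.9 × 1168.27 = 2219.72.
Round up → n = 2220.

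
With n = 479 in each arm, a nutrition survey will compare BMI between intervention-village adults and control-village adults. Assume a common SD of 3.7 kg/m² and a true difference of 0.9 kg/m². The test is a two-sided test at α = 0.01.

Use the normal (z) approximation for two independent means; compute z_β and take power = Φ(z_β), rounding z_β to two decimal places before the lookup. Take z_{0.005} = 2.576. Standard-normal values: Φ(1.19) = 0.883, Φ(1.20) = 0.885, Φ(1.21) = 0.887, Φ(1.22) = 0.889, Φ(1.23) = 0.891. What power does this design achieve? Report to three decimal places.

Power ≈ 0.883

z_β = δ·√(n/(σ₁²+σ₂²)) − z_{α/2}
    = 0.9 · √(479/27.38) − 2.576
    = 0.9 · 4.18265 − 2.576
    = 3.7644 − 2.576 = 1.1884 → 1.19
Power = Φ(1.19) = 0.883.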